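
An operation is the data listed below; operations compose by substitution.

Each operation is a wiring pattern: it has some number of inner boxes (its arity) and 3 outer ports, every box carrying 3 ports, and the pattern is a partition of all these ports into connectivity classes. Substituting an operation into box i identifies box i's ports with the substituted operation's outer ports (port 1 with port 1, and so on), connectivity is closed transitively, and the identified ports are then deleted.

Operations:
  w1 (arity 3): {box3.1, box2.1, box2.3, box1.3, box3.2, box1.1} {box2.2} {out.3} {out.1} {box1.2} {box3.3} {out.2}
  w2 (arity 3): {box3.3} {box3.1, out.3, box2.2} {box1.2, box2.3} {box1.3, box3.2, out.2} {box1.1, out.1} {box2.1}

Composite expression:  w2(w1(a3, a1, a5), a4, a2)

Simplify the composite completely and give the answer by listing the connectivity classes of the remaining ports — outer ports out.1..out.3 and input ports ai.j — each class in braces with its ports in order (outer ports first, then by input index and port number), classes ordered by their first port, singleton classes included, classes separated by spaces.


{out.1} {out.2, a2.2} {out.3, a2.1, a4.2} {a1.1, a1.3, a3.1, a3.3, a5.1, a5.2} {a1.2} {a2.3} {a3.2} {a4.1} {a4.3} {a5.3}

Treat the ports identified at w2 as solder joints: merge, then drop.
the subtree at w1 composes to {out.1} {out.2} {out.3} {a1.1, a1.3, a3.1, a3.3, a5.1, a5.2} {a1.2} {a3.2} {a5.3} on (a3, a1, a5); out.j = own outer ports
the subtree at w2 composes to {out.1} {out.2, a2.2} {out.3, a2.1, a4.2} {a1.1, a1.3, a3.1, a3.3, a5.1, a5.2} {a1.2} {a2.3} {a3.2} {a4.1} {a4.3} {a5.3} on (a3, a1, a5, a4, a2); out.j = own outer ports


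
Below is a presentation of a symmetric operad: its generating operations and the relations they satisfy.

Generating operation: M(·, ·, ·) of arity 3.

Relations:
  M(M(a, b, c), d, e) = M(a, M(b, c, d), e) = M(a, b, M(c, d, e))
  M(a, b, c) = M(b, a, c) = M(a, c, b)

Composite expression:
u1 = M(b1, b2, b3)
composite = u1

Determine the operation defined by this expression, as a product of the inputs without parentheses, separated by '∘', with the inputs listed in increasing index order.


Any arrangement under M is one operation, so sort the b-inputs.
M(b1, b2, b3) collapses to b1 ∘ b2 ∘ b3
the factors in increasing index order: b1 ∘ b2 ∘ b3

b1 ∘ b2 ∘ b3


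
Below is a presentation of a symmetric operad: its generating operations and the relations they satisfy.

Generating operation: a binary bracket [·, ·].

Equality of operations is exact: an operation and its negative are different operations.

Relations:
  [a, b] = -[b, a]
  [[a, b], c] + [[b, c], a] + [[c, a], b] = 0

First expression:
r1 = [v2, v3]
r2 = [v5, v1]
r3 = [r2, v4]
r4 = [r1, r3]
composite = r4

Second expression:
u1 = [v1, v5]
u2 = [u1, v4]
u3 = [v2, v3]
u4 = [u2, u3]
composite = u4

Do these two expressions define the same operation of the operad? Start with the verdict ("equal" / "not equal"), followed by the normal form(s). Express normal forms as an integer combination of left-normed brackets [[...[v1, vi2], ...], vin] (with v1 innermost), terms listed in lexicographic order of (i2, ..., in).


equal — both sides give [[[[v1, v5], v4], v2], v3] - [[[[v1, v5], v4], v3], v2]

In normal form, the first expression is [[[[v1, v5], v4], v2], v3] - [[[[v1, v5], v4], v3], v2]
In normal form, the second expression is [[[[v1, v5], v4], v2], v3] - [[[[v1, v5], v4], v3], v2]
Same normal form: equal.


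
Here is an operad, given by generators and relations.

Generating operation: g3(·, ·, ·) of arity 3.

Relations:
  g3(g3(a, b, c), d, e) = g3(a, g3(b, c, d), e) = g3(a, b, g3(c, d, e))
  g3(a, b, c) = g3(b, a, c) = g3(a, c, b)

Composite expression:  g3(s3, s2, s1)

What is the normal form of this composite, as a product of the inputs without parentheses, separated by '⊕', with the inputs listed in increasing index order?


Both nesting and order wash out for g3; what remains is which s's occur.
g3(s3, s2, s1) collapses to s3 ⊕ s2 ⊕ s1
the factors in increasing index order: s1 ⊕ s2 ⊕ s3

s1 ⊕ s2 ⊕ s3


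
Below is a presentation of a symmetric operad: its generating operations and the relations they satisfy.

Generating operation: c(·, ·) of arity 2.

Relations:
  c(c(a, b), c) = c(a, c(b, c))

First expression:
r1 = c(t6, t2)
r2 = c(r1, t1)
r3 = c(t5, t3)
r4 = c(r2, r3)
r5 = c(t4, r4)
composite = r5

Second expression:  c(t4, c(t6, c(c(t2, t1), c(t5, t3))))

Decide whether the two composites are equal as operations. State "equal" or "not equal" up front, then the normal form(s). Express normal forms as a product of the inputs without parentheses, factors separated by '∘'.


Reducing the first expression gives t4 ∘ t6 ∘ t2 ∘ t1 ∘ t5 ∘ t3
Reducing the second expression gives t4 ∘ t6 ∘ t2 ∘ t1 ∘ t5 ∘ t3
Both agree, so they are equal.

equal; the common form is t4 ∘ t6 ∘ t2 ∘ t1 ∘ t5 ∘ t3


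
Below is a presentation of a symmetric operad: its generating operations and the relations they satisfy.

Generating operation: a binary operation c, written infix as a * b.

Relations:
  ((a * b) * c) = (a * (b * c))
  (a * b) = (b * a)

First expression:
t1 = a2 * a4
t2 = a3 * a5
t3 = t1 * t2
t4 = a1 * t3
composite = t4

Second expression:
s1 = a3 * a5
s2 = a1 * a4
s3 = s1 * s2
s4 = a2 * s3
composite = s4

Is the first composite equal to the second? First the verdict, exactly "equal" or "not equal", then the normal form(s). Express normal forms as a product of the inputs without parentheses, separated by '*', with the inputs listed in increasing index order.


Normal form of the first expression: a1 * a2 * a3 * a4 * a5
Normal form of the second expression: a1 * a2 * a3 * a4 * a5
The normal forms match — equal.

equal; the common form is a1 * a2 * a3 * a4 * a5


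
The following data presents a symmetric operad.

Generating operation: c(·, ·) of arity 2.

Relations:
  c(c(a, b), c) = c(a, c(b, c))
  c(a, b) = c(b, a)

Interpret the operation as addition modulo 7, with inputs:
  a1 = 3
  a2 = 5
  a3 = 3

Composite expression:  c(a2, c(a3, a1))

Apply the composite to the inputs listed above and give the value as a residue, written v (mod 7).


4 (mod 7)


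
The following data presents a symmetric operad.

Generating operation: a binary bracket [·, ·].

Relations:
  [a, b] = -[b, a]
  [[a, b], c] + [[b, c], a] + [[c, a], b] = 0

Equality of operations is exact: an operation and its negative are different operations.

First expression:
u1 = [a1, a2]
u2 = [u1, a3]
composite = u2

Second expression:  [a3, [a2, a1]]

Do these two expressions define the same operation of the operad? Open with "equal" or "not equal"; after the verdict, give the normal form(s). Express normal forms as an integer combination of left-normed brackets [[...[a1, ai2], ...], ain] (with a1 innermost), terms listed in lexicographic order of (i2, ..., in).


equal; the common form is [[a1, a2], a3]


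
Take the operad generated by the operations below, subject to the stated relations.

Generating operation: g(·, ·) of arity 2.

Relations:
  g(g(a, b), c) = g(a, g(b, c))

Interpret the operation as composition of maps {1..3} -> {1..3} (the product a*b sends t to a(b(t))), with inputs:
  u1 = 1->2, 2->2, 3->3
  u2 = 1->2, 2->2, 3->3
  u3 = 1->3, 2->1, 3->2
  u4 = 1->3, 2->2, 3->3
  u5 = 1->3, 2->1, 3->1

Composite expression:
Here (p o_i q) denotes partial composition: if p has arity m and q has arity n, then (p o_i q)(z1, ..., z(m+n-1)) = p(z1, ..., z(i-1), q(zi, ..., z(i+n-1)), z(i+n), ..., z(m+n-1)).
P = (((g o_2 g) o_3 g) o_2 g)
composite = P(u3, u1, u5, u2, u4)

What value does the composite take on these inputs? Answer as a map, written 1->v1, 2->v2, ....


g(u1, u5) = 1->3, 2->2, 3->2
g(u2, u4) = 1->3, 2->2, 3->3
g(g(u1, u5), g(u2, u4)) = 1->2, 2->2, 3->2
g(u3, g(g(u1, u5), g(u2, u4))) = 1->1, 2->1, 3->1

1->1, 2->1, 3->1


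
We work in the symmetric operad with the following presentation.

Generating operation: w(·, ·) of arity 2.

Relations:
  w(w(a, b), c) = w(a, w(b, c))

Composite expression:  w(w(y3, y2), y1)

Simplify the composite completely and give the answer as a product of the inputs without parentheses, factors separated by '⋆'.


y3 ⋆ y2 ⋆ y1

Associativity of w dissolves the nesting; only the y-input order survives.
w(y3, y2) collapses to y3 ⋆ y2
w(w(y3, y2), y1) collapses to y3 ⋆ y2 ⋆ y1


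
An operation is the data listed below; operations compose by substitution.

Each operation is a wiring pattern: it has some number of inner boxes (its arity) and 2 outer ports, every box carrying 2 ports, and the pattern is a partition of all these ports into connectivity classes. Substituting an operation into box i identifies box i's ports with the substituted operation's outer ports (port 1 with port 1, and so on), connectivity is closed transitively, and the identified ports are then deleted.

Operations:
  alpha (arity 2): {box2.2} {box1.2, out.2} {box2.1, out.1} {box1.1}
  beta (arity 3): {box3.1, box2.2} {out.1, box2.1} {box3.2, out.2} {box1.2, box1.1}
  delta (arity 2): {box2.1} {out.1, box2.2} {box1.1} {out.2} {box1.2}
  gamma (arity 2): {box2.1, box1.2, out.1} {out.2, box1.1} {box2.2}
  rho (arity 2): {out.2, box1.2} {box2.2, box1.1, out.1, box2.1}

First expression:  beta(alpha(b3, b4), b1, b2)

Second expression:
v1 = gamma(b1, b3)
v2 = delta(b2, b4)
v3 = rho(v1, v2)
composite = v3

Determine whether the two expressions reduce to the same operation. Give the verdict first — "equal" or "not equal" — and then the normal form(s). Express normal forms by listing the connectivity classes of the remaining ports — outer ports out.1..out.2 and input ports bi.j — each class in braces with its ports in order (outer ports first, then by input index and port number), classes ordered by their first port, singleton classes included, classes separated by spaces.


In normal form, the first expression is {out.1, b1.1} {out.2, b2.2} {b1.2, b2.1} {b3.1} {b3.2, b4.1} {b4.2}
In normal form, the second expression is {out.1, b1.2, b3.1, b4.2} {out.2, b1.1} {b2.1} {b2.2} {b3.2} {b4.1}
Different reductions; not equal.

not equal; the first gives {out.1, b1.1} {out.2, b2.2} {b1.2, b2.1} {b3.1} {b3.2, b4.1} {b4.2} and the second {out.1, b1.2, b3.1, b4.2} {out.2, b1.1} {b2.1} {b2.2} {b3.2} {b4.1}


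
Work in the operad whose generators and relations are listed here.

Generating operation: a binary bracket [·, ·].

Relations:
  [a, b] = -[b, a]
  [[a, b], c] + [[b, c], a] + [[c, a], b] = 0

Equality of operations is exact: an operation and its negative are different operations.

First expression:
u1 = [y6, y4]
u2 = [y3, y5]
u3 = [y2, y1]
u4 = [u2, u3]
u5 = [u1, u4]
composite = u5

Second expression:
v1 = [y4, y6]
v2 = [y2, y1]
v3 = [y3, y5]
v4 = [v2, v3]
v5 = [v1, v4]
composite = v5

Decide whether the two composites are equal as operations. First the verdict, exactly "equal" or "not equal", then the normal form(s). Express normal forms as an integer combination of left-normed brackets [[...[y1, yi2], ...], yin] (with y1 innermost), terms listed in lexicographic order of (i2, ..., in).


equal; both compose to [[[[[y1, y2], y3], y5], y4], y6] - [[[[[y1, y2], y3], y5], y6], y4] - [[[[[y1, y2], y5], y3], y4], y6] + [[[[[y1, y2], y5], y3], y6], y4]

Normal form of the first expression: [[[[[y1, y2], y3], y5], y4], y6] - [[[[[y1, y2], y3], y5], y6], y4] - [[[[[y1, y2], y5], y3], y4], y6] + [[[[[y1, y2], y5], y3], y6], y4]
Normal form of the second expression: [[[[[y1, y2], y3], y5], y4], y6] - [[[[[y1, y2], y3], y5], y6], y4] - [[[[[y1, y2], y5], y3], y4], y6] + [[[[[y1, y2], y5], y3], y6], y4]
One common form — equal.


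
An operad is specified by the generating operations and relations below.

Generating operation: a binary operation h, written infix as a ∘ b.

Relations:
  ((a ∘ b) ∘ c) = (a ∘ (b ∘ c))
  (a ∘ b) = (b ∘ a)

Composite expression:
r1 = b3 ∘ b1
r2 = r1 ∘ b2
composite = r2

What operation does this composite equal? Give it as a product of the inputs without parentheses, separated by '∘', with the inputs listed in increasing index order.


b1 ∘ b2 ∘ b3

Reordering under h is free, so list the b-inputs canonically.
(b3 ∘ b1) reduces to b3 ∘ b1
((b3 ∘ b1) ∘ b2) reduces to b3 ∘ b1 ∘ b2
putting the inputs in ascending order: b1 ∘ b2 ∘ b3


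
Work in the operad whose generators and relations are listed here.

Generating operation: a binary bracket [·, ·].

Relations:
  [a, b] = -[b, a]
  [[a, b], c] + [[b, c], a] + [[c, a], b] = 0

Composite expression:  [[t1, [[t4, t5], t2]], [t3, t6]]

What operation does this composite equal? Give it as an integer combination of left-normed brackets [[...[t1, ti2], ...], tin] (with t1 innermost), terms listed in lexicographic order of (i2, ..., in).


-[[[[[t1, t2], t4], t5], t3], t6] + [[[[[t1, t2], t4], t5], t6], t3] + [[[[[t1, t2], t5], t4], t3], t6] - [[[[[t1, t2], t5], t4], t6], t3] + [[[[[t1, t4], t5], t2], t3], t6] - [[[[[t1, t4], t5], t2], t6], t3] - [[[[[t1, t5], t4], t2], t3], t6] + [[[[[t1, t5], t4], t2], t6], t3]

In the tensor algebra, words opening t1 carry the t1-anchored form.
Composite bracket: [[t1, [[t4, t5], t2]], [t3, t6]]
The bracket unfolds into 32 signed words via [a, b] = ab - ba (2^5 = 32).
Coefficients come from the t1-initial words:
  sign of t1t2t4t5t3t6 is -1, so it contributes -[[[[[t1, t2], t4], t5], t3], t6]
  sign of t1t2t4t5t6t3 is +1, so it contributes +[[[[[t1, t2], t4], t5], t6], t3]
  sign of t1t2t5t4t3t6 is +1, so it contributes +[[[[[t1, t2], t5], t4], t3], t6]
  sign of t1t2t5t4t6t3 is -1, so it contributes -[[[[[t1, t2], t5], t4], t6], t3]
  sign of t1t4t5t2t3t6 is +1, so it contributes +[[[[[t1, t4], t5], t2], t3], t6]
  sign of t1t4t5t2t6t3 is -1, so it contributes -[[[[[t1, t4], t5], t2], t6], t3]
  sign of t1t5t4t2t3t6 is -1, so it contributes -[[[[[t1, t5], t4], t2], t3], t6]
  sign of t1t5t4t2t6t3 is +1, so it contributes +[[[[[t1, t5], t4], t2], t6], t3]


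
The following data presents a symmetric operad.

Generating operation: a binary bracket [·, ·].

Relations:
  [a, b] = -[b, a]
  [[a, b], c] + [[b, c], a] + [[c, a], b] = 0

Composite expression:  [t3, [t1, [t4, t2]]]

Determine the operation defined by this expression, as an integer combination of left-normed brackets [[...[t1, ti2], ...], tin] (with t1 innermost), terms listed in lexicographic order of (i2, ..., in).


[[[t1, t2], t4], t3] - [[[t1, t4], t2], t3]

Antisymmetry and Jacobi reduce to t1-anchored left-normed brackets.
Composite bracket: [t3, [t1, [t4, t2]]]
Expanding via [a, b] = ab - ba: 8 signed words (2^3 = 8).
The t1-initial words carry the normal form:
  sign of t1t2t4t3 is +1, so it contributes +[[[t1, t2], t4], t3]
  sign of t1t4t2t3 is -1, so it contributes -[[[t1, t4], t2], t3]


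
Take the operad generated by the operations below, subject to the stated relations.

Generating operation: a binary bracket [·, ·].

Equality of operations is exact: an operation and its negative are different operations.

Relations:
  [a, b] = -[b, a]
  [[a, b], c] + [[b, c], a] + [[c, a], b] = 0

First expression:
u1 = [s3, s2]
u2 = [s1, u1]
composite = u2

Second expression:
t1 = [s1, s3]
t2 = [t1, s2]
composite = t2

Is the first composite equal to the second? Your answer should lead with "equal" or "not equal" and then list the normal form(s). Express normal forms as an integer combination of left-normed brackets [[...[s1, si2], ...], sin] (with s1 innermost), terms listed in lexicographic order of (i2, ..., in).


Normal form of the first expression: -[[s1, s2], s3] + [[s1, s3], s2]
Normal form of the second expression: [[s1, s3], s2]
Different reductions; not equal.

not equal; first: -[[s1, s2], s3] + [[s1, s3], s2]; second: [[s1, s3], s2]


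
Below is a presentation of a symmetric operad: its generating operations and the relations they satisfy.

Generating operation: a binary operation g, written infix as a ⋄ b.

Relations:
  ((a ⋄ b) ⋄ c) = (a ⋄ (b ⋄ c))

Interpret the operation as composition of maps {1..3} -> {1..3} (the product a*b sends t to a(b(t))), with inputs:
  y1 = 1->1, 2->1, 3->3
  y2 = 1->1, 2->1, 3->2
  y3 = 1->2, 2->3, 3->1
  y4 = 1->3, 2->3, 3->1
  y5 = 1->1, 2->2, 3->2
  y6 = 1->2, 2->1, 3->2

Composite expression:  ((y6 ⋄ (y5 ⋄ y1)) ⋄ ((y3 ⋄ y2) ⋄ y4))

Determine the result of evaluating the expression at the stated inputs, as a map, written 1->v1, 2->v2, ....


1->1, 2->1, 3->2

(y5 ⋄ y1) = 1->1, 2->1, 3->2
(y6 ⋄ (y5 ⋄ y1)) = 1->2, 2->2, 3->1
(y3 ⋄ y2) = 1->2, 2->2, 3->3
((y3 ⋄ y2) ⋄ y4) = 1->3, 2->3, 3->2
((y6 ⋄ (y5 ⋄ y1)) ⋄ ((y3 ⋄ y2) ⋄ y4)) = 1->1, 2->1, 3->2


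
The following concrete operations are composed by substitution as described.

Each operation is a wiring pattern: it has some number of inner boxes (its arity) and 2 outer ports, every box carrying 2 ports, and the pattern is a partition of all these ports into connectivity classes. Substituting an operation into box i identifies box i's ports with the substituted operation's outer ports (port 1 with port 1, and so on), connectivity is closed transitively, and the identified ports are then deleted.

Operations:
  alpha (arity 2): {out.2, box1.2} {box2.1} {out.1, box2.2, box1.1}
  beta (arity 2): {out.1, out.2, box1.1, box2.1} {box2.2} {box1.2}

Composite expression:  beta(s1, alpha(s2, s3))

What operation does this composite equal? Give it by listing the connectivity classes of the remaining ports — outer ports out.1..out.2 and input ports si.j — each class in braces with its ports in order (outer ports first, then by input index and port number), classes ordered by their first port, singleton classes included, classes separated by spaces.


{out.1, out.2, s1.1, s2.1, s3.2} {s1.2} {s2.2} {s3.1}

Two ports join when wires chain via beta-identified ports.
after alpha, the pattern on (s2, s3) reads {out.1, s2.1, s3.2} {out.2, s2.2} {s3.1} (out.j = its outer ports)
after beta, the pattern on (s1, s2, s3) reads {out.1, out.2, s1.1, s2.1, s3.2} {s1.2} {s2.2} {s3.1} (out.j = its outer ports)


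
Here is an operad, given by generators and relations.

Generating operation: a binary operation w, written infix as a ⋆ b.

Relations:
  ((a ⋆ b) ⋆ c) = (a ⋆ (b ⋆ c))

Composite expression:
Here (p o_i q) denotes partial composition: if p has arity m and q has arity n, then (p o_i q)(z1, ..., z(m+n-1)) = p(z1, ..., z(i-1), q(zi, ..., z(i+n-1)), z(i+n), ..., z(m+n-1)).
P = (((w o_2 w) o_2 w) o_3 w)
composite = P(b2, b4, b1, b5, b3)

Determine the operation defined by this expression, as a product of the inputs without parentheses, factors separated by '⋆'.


b2 ⋆ b4 ⋆ b1 ⋆ b5 ⋆ b3

All parenthesizations of w agree; list the b-inputs left to right.
(b1 ⋆ b5) spells out as b1 ⋆ b5
(b4 ⋆ (b1 ⋆ b5)) spells out as b4 ⋆ b1 ⋆ b5
((b4 ⋆ (b1 ⋆ b5)) ⋆ b3) spells out as b4 ⋆ b1 ⋆ b5 ⋆ b3
(b2 ⋆ ((b4 ⋆ (b1 ⋆ b5)) ⋆ b3)) spells out as b2 ⋆ b4 ⋆ b1 ⋆ b5 ⋆ b3


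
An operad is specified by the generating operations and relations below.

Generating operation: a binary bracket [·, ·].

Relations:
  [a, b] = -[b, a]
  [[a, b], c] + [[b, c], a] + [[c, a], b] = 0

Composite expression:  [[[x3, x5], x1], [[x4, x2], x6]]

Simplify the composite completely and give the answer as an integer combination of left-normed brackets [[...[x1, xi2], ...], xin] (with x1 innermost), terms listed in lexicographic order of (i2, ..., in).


[[[[[x1, x3], x5], x2], x4], x6] - [[[[[x1, x3], x5], x4], x2], x6] - [[[[[x1, x3], x5], x6], x2], x4] + [[[[[x1, x3], x5], x6], x4], x2] - [[[[[x1, x5], x3], x2], x4], x6] + [[[[[x1, x5], x3], x4], x2], x6] + [[[[[x1, x5], x3], x6], x2], x4] - [[[[[x1, x5], x3], x6], x4], x2]

Expand each bracket as ab - ba; the x1-initial words give the coefficients.
Composite bracket: [[[x3, x5], x1], [[x4, x2], x6]]
Expanding via [a, b] = ab - ba: 32 signed words (2^5 = 32).
Keep just the words that open with x1:
  from x1x3x5x2x4x6, sign +1: term +[[[[[x1, x3], x5], x2], x4], x6]
  from x1x3x5x4x2x6, sign -1: term -[[[[[x1, x3], x5], x4], x2], x6]
  from x1x3x5x6x2x4, sign -1: term -[[[[[x1, x3], x5], x6], x2], x4]
  from x1x3x5x6x4x2, sign +1: term +[[[[[x1, x3], x5], x6], x4], x2]
  from x1x5x3x2x4x6, sign -1: term -[[[[[x1, x5], x3], x2], x4], x6]
  from x1x5x3x4x2x6, sign +1: term +[[[[[x1, x5], x3], x4], x2], x6]
  from x1x5x3x6x2x4, sign +1: term +[[[[[x1, x5], x3], x6], x2], x4]
  from x1x5x3x6x4x2, sign -1: term -[[[[[x1, x5], x3], x6], x4], x2]


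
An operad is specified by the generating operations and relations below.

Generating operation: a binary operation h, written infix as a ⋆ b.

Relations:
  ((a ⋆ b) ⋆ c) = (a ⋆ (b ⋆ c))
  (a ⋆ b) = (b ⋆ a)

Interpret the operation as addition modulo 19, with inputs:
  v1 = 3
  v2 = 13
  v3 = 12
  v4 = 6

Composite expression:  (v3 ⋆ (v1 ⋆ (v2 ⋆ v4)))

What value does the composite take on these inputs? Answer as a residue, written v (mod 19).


15 (mod 19)

(v2 ⋆ v4) = 0
(v1 ⋆ (v2 ⋆ v4)) = 3
(v3 ⋆ (v1 ⋆ (v2 ⋆ v4))) = 15


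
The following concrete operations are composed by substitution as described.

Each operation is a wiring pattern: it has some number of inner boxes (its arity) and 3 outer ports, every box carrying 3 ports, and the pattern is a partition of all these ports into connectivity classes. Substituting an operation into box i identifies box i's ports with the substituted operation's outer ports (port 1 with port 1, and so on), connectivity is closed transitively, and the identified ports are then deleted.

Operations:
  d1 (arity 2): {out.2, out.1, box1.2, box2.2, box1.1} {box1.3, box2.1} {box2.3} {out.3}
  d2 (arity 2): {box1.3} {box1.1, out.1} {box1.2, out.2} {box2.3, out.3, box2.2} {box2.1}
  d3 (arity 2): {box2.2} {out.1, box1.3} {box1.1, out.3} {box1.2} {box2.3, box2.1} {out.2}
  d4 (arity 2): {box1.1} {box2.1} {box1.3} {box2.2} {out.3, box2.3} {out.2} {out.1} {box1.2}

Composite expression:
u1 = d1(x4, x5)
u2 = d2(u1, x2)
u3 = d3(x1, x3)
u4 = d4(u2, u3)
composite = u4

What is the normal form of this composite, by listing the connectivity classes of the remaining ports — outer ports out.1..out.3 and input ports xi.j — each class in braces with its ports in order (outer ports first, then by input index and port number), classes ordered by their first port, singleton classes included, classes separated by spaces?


After gluing at d4, chains via deleted ports link the x-ports.
after d1, the pattern on (x4, x5) reads {out.1, out.2, x4.1, x4.2, x5.2} {out.3} {x4.3, x5.1} {x5.3} (out.j = its outer ports)
after d2, the pattern on (x4, x5, x2) reads {out.1, out.2, x4.1, x4.2, x5.2} {out.3, x2.2, x2.3} {x2.1} {x4.3, x5.1} {x5.3} (out.j = its outer ports)
after d3, the pattern on (x1, x3) reads {out.1, x1.3} {out.2} {out.3, x1.1} {x1.2} {x3.1, x3.3} {x3.2} (out.j = its outer ports)
after d4, the pattern on (x4, x5, x2, x1, x3) reads {out.1} {out.2} {out.3, x1.1} {x1.2} {x1.3} {x2.1} {x2.2, x2.3} {x3.1, x3.3} {x3.2} {x4.1, x4.2, x5.2} {x4.3, x5.1} {x5.3} (out.j = its outer ports)

{out.1} {out.2} {out.3, x1.1} {x1.2} {x1.3} {x2.1} {x2.2, x2.3} {x3.1, x3.3} {x3.2} {x4.1, x4.2, x5.2} {x4.3, x5.1} {x5.3}


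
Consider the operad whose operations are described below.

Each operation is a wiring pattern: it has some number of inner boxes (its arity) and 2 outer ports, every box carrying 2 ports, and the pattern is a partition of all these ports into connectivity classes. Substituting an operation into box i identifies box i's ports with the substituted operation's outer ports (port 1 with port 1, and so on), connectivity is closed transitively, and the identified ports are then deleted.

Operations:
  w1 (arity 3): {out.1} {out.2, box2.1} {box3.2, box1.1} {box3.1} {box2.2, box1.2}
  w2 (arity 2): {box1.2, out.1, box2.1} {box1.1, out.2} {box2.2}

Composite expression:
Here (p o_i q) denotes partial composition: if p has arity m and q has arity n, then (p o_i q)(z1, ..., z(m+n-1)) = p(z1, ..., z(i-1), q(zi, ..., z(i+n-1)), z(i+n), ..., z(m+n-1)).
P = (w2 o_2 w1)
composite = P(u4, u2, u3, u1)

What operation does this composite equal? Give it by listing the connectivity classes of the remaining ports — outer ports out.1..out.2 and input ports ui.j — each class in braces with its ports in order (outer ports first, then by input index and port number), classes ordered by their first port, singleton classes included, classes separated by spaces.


{out.1, u4.2} {out.2, u4.1} {u1.1} {u1.2, u2.1} {u2.2, u3.2} {u3.1}

Treat the ports identified at w2 as solder joints: merge, then drop.
after w1, the pattern on (u2, u3, u1) reads {out.1} {out.2, u3.1} {u1.1} {u1.2, u2.1} {u2.2, u3.2} (out.j = its outer ports)
after w2, the pattern on (u4, u2, u3, u1) reads {out.1, u4.2} {out.2, u4.1} {u1.1} {u1.2, u2.1} {u2.2, u3.2} {u3.1} (out.j = its outer ports)


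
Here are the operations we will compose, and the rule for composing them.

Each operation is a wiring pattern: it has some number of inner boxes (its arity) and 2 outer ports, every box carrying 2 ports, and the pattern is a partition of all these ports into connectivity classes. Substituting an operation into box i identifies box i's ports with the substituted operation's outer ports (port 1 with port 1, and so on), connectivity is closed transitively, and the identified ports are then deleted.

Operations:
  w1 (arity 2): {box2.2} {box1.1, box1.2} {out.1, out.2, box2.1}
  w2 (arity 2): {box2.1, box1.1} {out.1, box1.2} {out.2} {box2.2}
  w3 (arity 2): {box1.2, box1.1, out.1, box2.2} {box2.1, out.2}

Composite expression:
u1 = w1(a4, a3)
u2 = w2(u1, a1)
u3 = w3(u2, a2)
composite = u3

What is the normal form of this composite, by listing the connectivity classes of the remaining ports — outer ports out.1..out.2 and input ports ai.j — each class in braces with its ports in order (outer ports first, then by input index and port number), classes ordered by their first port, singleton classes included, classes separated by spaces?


{out.1, a1.1, a2.2, a3.1} {out.2, a2.1} {a1.2} {a3.2} {a4.1, a4.2}


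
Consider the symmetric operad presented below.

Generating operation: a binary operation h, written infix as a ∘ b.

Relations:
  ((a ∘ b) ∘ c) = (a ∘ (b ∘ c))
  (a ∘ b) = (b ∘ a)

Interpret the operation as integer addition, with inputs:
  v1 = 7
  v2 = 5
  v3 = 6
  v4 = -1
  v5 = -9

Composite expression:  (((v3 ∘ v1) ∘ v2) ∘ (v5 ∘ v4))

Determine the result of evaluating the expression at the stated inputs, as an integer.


8

(v3 ∘ v1) = 13
((v3 ∘ v1) ∘ v2) = 18
(v5 ∘ v4) = -10
(((v3 ∘ v1) ∘ v2) ∘ (v5 ∘ v4)) = 8


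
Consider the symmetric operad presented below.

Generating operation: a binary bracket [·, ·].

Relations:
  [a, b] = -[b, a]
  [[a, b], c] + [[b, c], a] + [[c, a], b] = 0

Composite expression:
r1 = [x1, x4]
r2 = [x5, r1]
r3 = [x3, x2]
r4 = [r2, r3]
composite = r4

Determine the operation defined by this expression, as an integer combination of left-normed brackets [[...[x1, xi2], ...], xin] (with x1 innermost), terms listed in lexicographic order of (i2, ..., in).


Expand each bracket as ab - ba; the x1-initial words give the coefficients.
Composite bracket: [[x5, [x1, x4]], [x3, x2]]
Applying ab - ba throughout gives 16 signed words (2^4 = 16).
Words beginning with x1 determine it all:
  x1x4x5x2x3 appears with sign +1, giving the term +[[[[x1, x4], x5], x2], x3]
  x1x4x5x3x2 appears with sign -1, giving the term -[[[[x1, x4], x5], x3], x2]

[[[[x1, x4], x5], x2], x3] - [[[[x1, x4], x5], x3], x2]


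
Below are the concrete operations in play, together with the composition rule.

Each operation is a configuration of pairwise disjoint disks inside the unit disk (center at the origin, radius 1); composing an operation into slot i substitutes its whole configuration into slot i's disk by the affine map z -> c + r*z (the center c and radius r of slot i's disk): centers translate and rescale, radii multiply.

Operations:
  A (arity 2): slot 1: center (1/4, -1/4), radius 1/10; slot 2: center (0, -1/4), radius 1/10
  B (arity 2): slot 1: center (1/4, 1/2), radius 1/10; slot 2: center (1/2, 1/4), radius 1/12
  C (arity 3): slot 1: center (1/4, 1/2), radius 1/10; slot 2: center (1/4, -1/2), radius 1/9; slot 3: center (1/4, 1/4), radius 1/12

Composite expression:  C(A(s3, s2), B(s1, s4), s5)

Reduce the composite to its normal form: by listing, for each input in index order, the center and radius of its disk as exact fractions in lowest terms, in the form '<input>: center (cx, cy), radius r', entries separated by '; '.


s1: center (5/18, -4/9), radius 1/90; s2: center (1/4, 19/40), radius 1/100; s3: center (11/40, 19/40), radius 1/100; s4: center (11/36, -17/36), radius 1/108; s5: center (1/4, 1/4), radius 1/12

Each s-disk chains the slot maps above it in C; radii multiply.
input s3: composing its 2 substitution steps yields center (11/40, 19/40), radius 1/100
input s2: composing its 2 substitution steps yields center (1/4, 19/40), radius 1/100
input s1: composing its 2 substitution steps yields center (5/18, -4/9), radius 1/90
input s4: composing its 2 substitution steps yields center (11/36, -17/36), radius 1/108
input s5: composing its 1 substitution step yields center (1/4, 1/4), radius 1/12


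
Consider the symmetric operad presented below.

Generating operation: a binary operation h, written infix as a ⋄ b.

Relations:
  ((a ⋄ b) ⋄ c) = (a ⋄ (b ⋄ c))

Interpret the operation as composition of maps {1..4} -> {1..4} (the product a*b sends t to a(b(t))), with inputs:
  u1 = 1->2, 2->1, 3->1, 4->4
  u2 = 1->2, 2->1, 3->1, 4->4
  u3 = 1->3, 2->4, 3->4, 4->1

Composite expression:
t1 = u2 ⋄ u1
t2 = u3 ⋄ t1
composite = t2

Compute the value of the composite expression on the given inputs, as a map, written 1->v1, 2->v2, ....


1->3, 2->4, 3->4, 4->1

(u2 ⋄ u1) = 1->1, 2->2, 3->2, 4->4
(u3 ⋄ (u2 ⋄ u1)) = 1->3, 2->4, 3->4, 4->1


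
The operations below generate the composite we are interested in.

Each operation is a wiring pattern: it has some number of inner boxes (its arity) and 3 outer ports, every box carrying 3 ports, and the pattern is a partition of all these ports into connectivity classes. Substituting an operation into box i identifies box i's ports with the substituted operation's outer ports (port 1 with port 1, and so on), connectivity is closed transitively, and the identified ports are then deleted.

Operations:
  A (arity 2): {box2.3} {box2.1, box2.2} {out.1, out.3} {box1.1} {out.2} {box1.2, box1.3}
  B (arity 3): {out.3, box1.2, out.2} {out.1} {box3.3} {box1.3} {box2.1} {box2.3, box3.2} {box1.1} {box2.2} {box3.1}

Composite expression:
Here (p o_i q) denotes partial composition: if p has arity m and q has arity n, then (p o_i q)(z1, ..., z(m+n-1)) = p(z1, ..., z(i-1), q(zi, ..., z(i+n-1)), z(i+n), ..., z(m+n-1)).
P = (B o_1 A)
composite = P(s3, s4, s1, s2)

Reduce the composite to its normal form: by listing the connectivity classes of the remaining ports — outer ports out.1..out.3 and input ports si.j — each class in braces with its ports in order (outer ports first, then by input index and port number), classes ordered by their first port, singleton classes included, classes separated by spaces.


{out.1} {out.2, out.3} {s1.1} {s1.2} {s1.3, s2.2} {s2.1} {s2.3} {s3.1} {s3.2, s3.3} {s4.1, s4.2} {s4.3}


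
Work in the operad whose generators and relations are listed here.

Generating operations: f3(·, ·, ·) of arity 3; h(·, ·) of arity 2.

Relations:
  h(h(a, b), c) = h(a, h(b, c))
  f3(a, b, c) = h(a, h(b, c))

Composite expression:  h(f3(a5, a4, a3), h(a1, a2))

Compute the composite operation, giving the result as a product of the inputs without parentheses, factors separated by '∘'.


a5 ∘ a4 ∘ a3 ∘ a1 ∘ a2


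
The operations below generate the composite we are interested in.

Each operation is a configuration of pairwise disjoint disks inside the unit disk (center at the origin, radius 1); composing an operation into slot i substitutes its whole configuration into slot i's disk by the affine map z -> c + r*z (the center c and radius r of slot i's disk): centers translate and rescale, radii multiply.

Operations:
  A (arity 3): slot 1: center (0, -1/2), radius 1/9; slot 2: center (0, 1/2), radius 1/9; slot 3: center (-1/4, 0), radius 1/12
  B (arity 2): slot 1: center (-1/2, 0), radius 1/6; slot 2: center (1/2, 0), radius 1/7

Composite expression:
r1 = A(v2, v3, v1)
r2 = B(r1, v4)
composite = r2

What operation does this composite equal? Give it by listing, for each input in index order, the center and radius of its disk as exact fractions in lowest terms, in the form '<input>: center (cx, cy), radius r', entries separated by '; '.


v1: center (-13/24, 0), radius 1/72; v2: center (-1/2, -1/12), radius 1/54; v3: center (-1/2, 1/12), radius 1/54; v4: center (1/2, 0), radius 1/7

Nesting under B composes maps z -> c + r*z down each v-path.
tracing v2 down its 2-map path: center (-1/2, -1/12), radius 1/54
tracing v3 down its 2-map path: center (-1/2, 1/12), radius 1/54
tracing v1 down its 2-map path: center (-13/24, 0), radius 1/72
tracing v4 down its 1-map path: center (1/2, 0), radius 1/7


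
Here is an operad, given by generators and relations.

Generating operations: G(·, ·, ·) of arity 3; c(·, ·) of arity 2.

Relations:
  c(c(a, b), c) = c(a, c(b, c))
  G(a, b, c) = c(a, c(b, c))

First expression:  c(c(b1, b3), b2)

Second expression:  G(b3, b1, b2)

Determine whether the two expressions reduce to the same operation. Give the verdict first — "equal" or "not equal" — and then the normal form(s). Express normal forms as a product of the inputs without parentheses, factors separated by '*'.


not equal; the first gives b1 * b3 * b2 and the second b3 * b1 * b2

The first expression reduces to b1 * b3 * b2
The second expression reduces to b3 * b1 * b2
Distinct normal forms: not equal.


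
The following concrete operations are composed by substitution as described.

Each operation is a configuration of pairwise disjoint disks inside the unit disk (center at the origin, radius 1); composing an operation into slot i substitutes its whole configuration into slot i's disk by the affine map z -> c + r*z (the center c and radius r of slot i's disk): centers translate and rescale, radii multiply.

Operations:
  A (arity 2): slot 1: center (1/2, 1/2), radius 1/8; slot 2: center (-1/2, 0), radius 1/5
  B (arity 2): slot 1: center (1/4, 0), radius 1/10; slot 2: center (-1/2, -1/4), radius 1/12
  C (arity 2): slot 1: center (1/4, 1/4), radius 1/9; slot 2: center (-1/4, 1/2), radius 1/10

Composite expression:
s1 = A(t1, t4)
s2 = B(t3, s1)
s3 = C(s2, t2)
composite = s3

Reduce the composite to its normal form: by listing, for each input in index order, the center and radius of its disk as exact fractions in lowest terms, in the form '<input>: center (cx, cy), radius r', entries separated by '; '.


t1: center (43/216, 49/216), radius 1/864; t2: center (-1/4, 1/2), radius 1/10; t3: center (5/18, 1/4), radius 1/90; t4: center (41/216, 2/9), radius 1/540

Nesting under C composes maps z -> c + r*z down each t-path.
t3 passes through 2 substitutions, ending at center (5/18, 1/4), radius 1/90
t1 passes through 3 substitutions, ending at center (43/216, 49/216), radius 1/864
t4 passes through 3 substitutions, ending at center (41/216, 2/9), radius 1/540
t2 passes through 1 substitution, ending at center (-1/4, 1/2), radius 1/10


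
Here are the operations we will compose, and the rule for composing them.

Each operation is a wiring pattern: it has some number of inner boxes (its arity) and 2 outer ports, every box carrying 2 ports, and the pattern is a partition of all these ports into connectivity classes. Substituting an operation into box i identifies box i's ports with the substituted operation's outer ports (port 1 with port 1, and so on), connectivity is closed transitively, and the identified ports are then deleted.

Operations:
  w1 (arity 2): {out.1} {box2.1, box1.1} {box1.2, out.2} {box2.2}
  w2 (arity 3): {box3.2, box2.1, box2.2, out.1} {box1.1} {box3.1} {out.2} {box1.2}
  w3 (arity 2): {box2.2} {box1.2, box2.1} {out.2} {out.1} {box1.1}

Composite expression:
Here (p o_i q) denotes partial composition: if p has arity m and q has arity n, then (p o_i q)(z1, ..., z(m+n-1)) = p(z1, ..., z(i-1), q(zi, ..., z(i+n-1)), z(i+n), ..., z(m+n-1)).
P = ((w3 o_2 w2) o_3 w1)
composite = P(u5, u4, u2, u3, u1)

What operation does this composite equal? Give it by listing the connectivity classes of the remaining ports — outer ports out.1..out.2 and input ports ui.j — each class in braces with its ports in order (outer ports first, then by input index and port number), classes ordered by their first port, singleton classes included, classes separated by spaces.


{out.1} {out.2} {u1.1} {u1.2, u2.2, u5.2} {u2.1, u3.1} {u3.2} {u4.1} {u4.2} {u5.1}

After gluing at w3, chains via deleted ports link the u-ports.
composing w1 on (u2, u3), with out.j its own outer ports: {out.1} {out.2, u2.2} {u2.1, u3.1} {u3.2}
composing w2 on (u4, u2, u3, u1), with out.j its own outer ports: {out.1, u1.2, u2.2} {out.2} {u1.1} {u2.1, u3.1} {u3.2} {u4.1} {u4.2}
composing w3 on (u5, u4, u2, u3, u1), with out.j its own outer ports: {out.1} {out.2} {u1.1} {u1.2, u2.2, u5.2} {u2.1, u3.1} {u3.2} {u4.1} {u4.2} {u5.1}


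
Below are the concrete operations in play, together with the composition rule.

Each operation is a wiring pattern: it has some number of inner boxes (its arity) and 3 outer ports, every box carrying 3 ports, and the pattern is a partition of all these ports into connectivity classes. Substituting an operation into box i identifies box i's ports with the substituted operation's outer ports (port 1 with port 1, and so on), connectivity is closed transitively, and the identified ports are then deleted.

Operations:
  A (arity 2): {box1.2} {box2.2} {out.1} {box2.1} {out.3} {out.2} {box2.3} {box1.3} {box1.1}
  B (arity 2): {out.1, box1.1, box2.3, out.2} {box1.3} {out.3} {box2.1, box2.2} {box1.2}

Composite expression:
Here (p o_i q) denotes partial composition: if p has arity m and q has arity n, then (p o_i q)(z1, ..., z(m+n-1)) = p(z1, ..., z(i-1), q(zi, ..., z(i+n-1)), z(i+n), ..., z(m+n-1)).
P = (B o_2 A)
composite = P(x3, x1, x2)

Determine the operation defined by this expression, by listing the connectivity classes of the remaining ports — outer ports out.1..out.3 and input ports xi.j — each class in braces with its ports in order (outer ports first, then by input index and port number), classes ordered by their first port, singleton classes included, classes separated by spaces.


Two ports join when wires chain via B-identified ports.
after A, the pattern on (x1, x2) reads {out.1} {out.2} {out.3} {x1.1} {x1.2} {x1.3} {x2.1} {x2.2} {x2.3} (out.j = its outer ports)
after B, the pattern on (x3, x1, x2) reads {out.1, out.2, x3.1} {out.3} {x1.1} {x1.2} {x1.3} {x2.1} {x2.2} {x2.3} {x3.2} {x3.3} (out.j = its outer ports)

{out.1, out.2, x3.1} {out.3} {x1.1} {x1.2} {x1.3} {x2.1} {x2.2} {x2.3} {x3.2} {x3.3}


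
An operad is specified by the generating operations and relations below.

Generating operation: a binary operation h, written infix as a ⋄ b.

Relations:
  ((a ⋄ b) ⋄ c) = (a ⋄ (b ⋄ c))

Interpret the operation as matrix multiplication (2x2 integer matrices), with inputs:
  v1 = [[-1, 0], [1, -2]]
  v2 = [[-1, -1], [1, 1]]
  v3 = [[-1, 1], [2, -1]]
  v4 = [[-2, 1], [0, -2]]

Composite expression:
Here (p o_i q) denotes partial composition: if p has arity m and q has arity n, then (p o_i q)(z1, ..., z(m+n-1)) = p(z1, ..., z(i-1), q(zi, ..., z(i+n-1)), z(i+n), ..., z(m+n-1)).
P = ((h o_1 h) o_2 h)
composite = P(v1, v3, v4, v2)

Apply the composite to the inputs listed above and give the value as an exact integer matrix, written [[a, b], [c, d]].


[[5, 5], [-21, -21]]

(v3 ⋄ v4) = [[2, -3], [-4, 4]]
(v1 ⋄ (v3 ⋄ v4)) = [[-2, 3], [10, -11]]
((v1 ⋄ (v3 ⋄ v4)) ⋄ v2) = [[5, 5], [-21, -21]]


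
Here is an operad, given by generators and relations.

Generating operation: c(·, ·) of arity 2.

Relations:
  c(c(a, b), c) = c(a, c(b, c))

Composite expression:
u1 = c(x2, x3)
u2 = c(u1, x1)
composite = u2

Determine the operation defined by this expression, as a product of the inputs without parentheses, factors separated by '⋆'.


x2 ⋆ x3 ⋆ x1
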